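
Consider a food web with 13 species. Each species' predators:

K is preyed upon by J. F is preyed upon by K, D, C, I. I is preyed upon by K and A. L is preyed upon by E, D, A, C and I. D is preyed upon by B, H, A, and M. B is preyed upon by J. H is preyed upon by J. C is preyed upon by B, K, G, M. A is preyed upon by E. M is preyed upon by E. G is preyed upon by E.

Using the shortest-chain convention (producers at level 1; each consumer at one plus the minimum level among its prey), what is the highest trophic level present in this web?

3

Producers (level 1): L, F.
Following each consumer down to its lowest-level prey: L → C → G (levels 1 through 3).
All prey of G (C 2) are at level 2 or above, so G is at level 1 + 2 = 3.
Every consumer has at least one prey at level 2 or below, so none exceeds level 3.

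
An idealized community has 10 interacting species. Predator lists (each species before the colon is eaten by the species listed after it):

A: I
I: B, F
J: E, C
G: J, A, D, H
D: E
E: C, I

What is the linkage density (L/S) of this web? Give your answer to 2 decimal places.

There are L = 12 links among S = 10 species.
L/S = 12/10 = 1.2000 ≈ 1.20.

L/S = 1.20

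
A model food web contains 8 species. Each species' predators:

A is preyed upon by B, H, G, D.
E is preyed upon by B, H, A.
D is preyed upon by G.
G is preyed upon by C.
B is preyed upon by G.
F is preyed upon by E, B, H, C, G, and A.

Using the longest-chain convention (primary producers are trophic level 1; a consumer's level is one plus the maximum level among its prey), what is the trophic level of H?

Trophic level 4

F is a producer → level 1.
E eats F → level 2.
A eats E (level 2); other prey at levels: F 1 → level 3.
H eats A (level 3); other prey at levels: F 1, E 2 → level 4.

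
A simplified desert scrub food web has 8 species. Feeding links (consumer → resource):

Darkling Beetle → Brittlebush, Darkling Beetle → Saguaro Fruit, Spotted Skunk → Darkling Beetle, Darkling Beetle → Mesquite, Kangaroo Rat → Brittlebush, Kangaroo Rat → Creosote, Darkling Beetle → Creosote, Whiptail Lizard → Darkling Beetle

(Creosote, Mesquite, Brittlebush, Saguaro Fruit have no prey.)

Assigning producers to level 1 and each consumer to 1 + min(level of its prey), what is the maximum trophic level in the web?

3

Producers (level 1): Creosote, Mesquite, Brittlebush, Saguaro Fruit.
Following each consumer down to its lowest-level prey: Creosote → Darkling Beetle → Spotted Skunk (levels 1 through 3).
All prey of Spotted Skunk (Darkling Beetle 2) are at level 2 or above, so Spotted Skunk is at level 1 + 2 = 3.
Every consumer has at least one prey at level 2 or below, so none exceeds level 3.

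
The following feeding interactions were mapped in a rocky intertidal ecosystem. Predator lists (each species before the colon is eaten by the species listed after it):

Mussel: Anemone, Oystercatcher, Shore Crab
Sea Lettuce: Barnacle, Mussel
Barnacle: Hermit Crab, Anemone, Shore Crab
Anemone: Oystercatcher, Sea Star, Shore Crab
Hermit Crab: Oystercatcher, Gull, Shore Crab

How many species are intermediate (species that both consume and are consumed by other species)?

Intermediate species (has both prey and predators): Barnacle, Mussel, Hermit Crab, Anemone.
Count: 4.

4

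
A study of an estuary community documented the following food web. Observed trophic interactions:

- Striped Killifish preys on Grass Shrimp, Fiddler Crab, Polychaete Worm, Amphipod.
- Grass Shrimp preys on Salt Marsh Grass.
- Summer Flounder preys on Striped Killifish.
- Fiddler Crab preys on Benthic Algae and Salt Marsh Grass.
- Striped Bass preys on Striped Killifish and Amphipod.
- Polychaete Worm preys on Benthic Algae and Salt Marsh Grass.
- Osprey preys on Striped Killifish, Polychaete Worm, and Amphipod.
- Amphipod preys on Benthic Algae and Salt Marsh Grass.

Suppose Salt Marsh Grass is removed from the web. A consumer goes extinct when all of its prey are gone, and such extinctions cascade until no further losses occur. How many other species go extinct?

1

Remove Salt Marsh Grass.
Round 1: Grass Shrimp (all prey gone) → extinct.
No further losses. Total secondary extinctions: 1.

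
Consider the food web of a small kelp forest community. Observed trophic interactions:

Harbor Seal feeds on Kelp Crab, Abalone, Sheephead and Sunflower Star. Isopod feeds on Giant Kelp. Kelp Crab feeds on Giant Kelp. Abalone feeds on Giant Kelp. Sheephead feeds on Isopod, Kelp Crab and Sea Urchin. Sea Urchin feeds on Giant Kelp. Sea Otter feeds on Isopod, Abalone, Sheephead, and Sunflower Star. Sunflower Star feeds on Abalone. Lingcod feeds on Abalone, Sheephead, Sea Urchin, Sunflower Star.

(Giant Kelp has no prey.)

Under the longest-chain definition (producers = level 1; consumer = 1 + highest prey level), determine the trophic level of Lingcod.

Trophic level 4

Giant Kelp is a producer → level 1.
Abalone eats Giant Kelp → level 2.
Sunflower Star eats Abalone → level 3.
Lingcod eats Sunflower Star (level 3); other prey at levels: Sea Urchin 2, Abalone 2, Sheephead 3 → level 4.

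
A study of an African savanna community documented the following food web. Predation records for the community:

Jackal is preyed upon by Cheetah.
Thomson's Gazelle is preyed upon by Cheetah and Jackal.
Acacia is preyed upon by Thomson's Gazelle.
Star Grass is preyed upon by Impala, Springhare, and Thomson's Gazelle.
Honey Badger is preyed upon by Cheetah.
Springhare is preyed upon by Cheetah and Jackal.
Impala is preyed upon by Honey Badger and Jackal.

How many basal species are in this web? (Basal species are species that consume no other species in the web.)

Basal species (no prey listed): Acacia, Star Grass.
Count: 2.

2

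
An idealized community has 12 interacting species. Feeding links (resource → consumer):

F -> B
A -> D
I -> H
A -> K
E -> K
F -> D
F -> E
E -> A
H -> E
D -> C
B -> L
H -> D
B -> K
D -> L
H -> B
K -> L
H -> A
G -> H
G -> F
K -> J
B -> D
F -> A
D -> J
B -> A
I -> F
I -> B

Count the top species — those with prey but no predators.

Top species (has prey, but nothing eats it): L, C, J.
Count: 3.

3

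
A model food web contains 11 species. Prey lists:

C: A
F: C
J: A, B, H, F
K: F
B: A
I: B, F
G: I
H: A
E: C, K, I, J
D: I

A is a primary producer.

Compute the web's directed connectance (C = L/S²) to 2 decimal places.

C = 0.14

The web has S = 11 species and L = 17 feeding links.
C = L / S² = 17 / 121 = 0.1405 ≈ 0.14.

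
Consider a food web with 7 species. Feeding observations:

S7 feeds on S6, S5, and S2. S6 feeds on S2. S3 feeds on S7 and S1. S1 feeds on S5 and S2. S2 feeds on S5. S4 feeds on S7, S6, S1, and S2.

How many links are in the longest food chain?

4 links

One longest chain: S5 → S2 → S6 → S7 → S4.
It has 5 species and 4 links.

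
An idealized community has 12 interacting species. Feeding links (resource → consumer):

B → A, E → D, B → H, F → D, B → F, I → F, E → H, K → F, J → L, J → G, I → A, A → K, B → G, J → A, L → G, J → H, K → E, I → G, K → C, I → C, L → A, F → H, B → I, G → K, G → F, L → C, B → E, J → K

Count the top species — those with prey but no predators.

Top species (has prey, but nothing eats it): C, D, H.
Count: 3.

3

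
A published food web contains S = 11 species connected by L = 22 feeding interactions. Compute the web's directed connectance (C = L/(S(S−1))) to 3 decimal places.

C = 0.200

The web has S = 11 species and L = 22 feeding links.
C = L / (S(S−1)) = 22 / 110 = 0.2000 ≈ 0.200.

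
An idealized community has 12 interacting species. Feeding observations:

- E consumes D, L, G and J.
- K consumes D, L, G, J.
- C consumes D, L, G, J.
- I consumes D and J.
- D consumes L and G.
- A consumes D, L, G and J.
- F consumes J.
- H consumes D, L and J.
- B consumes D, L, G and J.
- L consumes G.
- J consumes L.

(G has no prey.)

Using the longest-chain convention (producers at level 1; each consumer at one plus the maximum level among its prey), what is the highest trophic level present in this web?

Producers (level 1): G.
G → L → D → K gives K level 4.
No species has a prey at level 4, so no species reaches level 5.

4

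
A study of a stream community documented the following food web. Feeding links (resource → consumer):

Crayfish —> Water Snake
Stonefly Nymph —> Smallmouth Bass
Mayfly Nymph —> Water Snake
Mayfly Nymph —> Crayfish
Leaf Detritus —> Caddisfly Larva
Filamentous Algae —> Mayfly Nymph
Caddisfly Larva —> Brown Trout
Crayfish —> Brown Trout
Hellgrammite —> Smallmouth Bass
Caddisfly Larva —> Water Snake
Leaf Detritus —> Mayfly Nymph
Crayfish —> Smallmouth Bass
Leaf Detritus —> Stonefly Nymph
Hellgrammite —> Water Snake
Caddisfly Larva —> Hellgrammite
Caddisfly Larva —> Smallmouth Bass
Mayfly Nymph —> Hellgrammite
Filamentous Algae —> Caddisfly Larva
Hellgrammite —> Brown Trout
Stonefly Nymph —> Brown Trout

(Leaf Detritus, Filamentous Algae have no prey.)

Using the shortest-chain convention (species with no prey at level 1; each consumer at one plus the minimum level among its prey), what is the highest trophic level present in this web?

Basal resources (level 1): Leaf Detritus, Filamentous Algae.
Following each consumer down to its lowest-level prey: Leaf Detritus → Caddisfly Larva → Water Snake (levels 1 through 3).
All prey of Water Snake (Caddisfly Larva 2, Mayfly Nymph 2, Crayfish 3, Hellgrammite 3) are at level 2 or above, so Water Snake is at level 1 + 2 = 3.
Every consumer has at least one prey at level 2 or below, so none exceeds level 3.

3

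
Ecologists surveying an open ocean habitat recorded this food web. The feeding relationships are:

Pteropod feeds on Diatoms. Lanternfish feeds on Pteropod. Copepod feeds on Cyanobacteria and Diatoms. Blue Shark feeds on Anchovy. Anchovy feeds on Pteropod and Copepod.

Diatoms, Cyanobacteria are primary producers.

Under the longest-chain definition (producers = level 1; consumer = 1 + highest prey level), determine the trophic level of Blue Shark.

Diatoms is a producer → level 1.
Copepod eats Diatoms (level 1); other prey at levels: Cyanobacteria 1 → level 2.
Anchovy eats Copepod (level 2); other prey at levels: Pteropod 2 → level 3.
Blue Shark eats Anchovy → level 4.

Trophic level 4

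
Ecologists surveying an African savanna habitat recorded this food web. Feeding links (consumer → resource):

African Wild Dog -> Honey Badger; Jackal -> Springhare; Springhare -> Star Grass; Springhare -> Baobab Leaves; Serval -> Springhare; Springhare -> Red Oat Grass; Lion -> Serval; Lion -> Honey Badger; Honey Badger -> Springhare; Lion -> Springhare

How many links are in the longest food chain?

3 links

One longest chain: Star Grass → Springhare → Honey Badger → Lion.
It has 4 species and 3 links.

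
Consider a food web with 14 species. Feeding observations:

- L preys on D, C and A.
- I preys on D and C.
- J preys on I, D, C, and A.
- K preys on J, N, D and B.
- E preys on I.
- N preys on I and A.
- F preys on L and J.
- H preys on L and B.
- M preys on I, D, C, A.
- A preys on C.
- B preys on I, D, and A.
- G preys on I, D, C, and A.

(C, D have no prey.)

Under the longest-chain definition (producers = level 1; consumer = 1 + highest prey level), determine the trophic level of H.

C is a producer → level 1.
I eats C (level 1); other prey at levels: D 1 → level 2.
B eats I (level 2); other prey at levels: D 1, A 2 → level 3.
H eats B (level 3); other prey at levels: L 3 → level 4.

Trophic level 4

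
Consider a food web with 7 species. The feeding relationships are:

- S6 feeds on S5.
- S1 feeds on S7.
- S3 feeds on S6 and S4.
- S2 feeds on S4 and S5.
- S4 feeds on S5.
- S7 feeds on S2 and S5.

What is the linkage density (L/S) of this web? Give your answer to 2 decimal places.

L/S = 1.29

There are L = 9 links among S = 7 species.
L/S = 9/7 = 1.2857 ≈ 1.29.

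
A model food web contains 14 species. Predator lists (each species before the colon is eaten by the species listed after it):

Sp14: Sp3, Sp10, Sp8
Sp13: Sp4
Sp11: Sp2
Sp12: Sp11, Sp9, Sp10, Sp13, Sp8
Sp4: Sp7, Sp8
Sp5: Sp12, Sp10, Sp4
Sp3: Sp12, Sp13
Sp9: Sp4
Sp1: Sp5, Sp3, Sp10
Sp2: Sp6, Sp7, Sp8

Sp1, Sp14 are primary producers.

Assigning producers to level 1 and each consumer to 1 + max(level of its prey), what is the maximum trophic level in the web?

6

Producers (level 1): Sp1, Sp14.
Sp1 → Sp5 → Sp12 → Sp11 → Sp2 → Sp6 gives Sp6 level 6.
No species has a prey at level 6, so no species reaches level 7.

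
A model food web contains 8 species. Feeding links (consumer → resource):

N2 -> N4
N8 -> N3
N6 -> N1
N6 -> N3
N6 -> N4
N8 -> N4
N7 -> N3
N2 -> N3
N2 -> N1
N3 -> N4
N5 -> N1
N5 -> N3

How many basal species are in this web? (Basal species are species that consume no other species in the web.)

2

Basal species (no prey listed): N4, N1.
Count: 2.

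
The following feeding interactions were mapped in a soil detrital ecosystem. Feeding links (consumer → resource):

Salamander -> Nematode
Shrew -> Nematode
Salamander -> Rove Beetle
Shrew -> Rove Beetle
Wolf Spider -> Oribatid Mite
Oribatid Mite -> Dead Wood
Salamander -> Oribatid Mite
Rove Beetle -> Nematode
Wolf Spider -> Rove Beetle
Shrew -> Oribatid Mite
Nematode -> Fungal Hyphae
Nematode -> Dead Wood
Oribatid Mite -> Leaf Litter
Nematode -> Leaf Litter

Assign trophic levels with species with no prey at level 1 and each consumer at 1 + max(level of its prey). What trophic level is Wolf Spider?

Dead Wood has no prey (basal) → level 1.
Nematode eats Dead Wood (level 1); other prey at levels: Leaf Litter 1, Fungal Hyphae 1 → level 2.
Rove Beetle eats Nematode → level 3.
Wolf Spider eats Rove Beetle (level 3); other prey at levels: Oribatid Mite 2 → level 4.

Trophic level 4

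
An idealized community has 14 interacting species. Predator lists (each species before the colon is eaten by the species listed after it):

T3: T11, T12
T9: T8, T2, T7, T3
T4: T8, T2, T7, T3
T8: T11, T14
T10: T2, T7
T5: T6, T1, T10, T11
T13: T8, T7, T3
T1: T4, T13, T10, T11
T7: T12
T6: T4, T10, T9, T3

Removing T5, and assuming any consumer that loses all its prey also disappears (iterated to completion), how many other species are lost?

13

Remove T5.
Round 1: T6 (all prey gone), T1 (all prey gone) → extinct.
Round 2: T4 (all prey gone), T13 (all prey gone), T10 (all prey gone), T9 (all prey gone) → extinct.
Round 3: T8 (all prey gone), T2 (all prey gone), T7 (all prey gone), T3 (all prey gone) → extinct.
Round 4: T11 (all prey gone), T14 (all prey gone), T12 (all prey gone) → extinct.
No further losses. Total secondary extinctions: 13.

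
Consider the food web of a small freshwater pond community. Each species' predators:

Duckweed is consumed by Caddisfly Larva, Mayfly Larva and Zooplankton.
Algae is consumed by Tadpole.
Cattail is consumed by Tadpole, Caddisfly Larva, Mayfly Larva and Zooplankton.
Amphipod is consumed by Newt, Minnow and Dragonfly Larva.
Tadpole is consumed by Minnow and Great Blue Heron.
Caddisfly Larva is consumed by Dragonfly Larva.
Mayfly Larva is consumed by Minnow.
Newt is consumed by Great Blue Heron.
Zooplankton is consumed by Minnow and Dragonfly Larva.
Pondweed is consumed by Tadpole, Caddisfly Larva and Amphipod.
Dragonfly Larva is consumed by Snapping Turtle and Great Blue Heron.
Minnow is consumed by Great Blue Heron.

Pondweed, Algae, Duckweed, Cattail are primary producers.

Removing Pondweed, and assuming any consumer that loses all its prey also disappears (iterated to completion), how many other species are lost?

Remove Pondweed.
Round 1: Amphipod (all prey gone) → extinct.
Round 2: Newt (all prey gone) → extinct.
No further losses. Total secondary extinctions: 2.

2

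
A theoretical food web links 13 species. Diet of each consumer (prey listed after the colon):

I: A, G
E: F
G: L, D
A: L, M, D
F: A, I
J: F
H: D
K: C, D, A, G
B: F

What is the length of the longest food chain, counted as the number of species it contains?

One longest chain: L → A → I → F → B.
It has 5 species and 4 links.

5 species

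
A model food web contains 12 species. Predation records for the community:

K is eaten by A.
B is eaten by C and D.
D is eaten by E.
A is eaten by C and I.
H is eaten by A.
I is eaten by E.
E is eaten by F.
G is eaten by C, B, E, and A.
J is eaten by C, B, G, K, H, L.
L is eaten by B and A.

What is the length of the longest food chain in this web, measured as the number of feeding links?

5 links

One longest chain: J → L → B → D → E → F.
It has 6 species and 5 links.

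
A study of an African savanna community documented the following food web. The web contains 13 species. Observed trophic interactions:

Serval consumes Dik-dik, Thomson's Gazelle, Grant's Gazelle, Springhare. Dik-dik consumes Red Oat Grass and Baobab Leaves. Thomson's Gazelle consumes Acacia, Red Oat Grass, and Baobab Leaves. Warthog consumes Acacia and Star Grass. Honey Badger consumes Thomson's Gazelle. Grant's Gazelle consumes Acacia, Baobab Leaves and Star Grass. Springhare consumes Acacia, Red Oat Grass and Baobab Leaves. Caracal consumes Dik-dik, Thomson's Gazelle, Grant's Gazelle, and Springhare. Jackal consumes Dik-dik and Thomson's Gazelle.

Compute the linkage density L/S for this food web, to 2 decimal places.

L/S = 1.85

There are L = 24 links among S = 13 species.
L/S = 24/13 = 1.8462 ≈ 1.85.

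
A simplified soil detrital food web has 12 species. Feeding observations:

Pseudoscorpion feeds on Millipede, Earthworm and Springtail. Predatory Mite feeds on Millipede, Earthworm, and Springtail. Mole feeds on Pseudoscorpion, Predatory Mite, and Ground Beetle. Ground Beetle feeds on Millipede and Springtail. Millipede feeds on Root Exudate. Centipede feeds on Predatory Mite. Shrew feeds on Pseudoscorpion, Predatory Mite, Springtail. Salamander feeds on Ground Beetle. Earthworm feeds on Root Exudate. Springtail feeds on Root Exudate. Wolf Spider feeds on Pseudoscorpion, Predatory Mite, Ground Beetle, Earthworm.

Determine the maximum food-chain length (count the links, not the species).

3 links

One longest chain: Root Exudate → Springtail → Ground Beetle → Salamander.
It has 4 species and 3 links.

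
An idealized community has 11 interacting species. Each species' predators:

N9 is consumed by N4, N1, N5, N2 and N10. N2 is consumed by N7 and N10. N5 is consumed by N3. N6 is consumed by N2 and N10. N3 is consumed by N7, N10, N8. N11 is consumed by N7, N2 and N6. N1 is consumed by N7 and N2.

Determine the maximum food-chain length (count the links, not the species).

One longest chain: N9 → N5 → N3 → N10.
It has 4 species and 3 links.

3 links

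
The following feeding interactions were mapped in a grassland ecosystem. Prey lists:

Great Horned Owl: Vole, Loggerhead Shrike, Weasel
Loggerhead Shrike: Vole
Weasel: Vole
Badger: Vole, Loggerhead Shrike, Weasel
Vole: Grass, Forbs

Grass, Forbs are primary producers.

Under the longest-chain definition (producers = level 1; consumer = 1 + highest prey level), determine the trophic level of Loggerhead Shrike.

Trophic level 3

Grass is a producer → level 1.
Vole eats Grass (level 1); other prey at levels: Forbs 1 → level 2.
Loggerhead Shrike eats Vole → level 3.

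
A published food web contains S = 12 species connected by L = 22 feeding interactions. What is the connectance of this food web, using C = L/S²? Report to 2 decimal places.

The web has S = 12 species and L = 22 feeding links.
C = L / S² = 22 / 144 = 0.1528 ≈ 0.15.

C = 0.15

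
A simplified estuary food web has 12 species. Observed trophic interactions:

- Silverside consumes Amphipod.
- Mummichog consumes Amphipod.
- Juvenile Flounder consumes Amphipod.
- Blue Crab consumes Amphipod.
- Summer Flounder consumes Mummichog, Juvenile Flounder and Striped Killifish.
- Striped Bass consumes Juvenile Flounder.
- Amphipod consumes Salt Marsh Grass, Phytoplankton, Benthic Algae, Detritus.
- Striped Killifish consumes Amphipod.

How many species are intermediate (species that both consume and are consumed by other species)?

Intermediate species (has both prey and predators): Amphipod, Juvenile Flounder, Striped Killifish, Mummichog.
Count: 4.

4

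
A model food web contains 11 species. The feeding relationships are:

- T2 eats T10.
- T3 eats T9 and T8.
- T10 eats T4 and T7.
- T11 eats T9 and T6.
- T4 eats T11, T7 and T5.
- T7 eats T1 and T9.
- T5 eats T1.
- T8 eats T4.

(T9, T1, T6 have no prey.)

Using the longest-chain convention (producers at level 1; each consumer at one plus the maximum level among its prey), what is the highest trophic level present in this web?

5

Producers (level 1): T9, T1, T6.
T1 → T5 → T4 → T8 → T3 gives T3 level 5.
No species has a prey at level 5, so no species reaches level 6.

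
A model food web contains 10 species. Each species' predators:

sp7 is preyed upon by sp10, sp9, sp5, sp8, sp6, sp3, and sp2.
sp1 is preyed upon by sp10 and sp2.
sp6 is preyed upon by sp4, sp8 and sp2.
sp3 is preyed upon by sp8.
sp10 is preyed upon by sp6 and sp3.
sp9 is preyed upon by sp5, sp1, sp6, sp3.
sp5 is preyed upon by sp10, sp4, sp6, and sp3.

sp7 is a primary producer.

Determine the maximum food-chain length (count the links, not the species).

5 links

One longest chain: sp7 → sp9 → sp5 → sp10 → sp6 → sp4.
It has 6 species and 5 links.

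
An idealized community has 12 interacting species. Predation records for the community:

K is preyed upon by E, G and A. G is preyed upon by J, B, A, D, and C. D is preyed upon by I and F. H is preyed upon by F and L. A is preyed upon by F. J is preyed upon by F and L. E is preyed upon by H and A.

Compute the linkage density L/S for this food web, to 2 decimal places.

L/S = 1.42

There are L = 17 links among S = 12 species.
L/S = 17/12 = 1.4167 ≈ 1.42.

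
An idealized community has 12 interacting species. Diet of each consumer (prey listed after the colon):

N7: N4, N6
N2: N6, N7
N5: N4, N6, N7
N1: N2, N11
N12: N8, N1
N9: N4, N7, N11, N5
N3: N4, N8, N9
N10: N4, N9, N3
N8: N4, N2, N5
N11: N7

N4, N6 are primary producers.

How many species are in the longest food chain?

One longest chain: N4 → N7 → N11 → N9 → N3 → N10.
It has 6 species and 5 links.

6 species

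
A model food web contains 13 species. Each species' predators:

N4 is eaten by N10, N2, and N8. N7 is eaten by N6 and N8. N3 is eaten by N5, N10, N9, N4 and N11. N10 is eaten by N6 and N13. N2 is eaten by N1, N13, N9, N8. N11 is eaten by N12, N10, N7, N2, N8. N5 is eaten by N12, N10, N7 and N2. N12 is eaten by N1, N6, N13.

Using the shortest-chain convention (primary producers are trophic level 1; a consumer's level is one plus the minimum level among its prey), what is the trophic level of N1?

Trophic level 4

N3 is a producer → level 1.
N11 eats N3 → level 2.
N12 eats N11 → level 3.
N1 eats N12 → level 4.
No prey of N1 is below level 3, so 4 is the minimum.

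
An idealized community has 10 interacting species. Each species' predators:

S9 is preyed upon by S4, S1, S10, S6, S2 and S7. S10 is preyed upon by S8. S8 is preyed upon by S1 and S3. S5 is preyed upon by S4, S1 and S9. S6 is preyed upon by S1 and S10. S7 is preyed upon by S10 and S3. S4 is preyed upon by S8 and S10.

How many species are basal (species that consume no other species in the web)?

Basal species (no prey listed): S5.
Count: 1.

1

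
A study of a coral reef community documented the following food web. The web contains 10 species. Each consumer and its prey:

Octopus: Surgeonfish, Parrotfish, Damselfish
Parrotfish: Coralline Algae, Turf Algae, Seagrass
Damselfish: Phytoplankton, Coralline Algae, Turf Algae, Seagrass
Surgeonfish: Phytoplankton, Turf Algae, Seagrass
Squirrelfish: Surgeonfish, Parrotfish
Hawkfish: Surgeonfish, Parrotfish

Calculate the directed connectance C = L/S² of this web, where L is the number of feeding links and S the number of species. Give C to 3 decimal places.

The web has S = 10 species and L = 17 feeding links.
C = L / S² = 17 / 100 = 0.1700 ≈ 0.170.

C = 0.170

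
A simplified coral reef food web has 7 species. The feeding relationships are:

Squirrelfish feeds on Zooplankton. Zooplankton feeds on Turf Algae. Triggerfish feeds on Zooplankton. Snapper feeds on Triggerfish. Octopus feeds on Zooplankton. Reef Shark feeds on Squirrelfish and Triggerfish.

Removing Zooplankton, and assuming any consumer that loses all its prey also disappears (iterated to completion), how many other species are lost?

Remove Zooplankton.
Round 1: Triggerfish (all prey gone), Octopus (all prey gone), Squirrelfish (all prey gone) → extinct.
Round 2: Snapper (all prey gone), Reef Shark (all prey gone) → extinct.
No further losses. Total secondary extinctions: 5.

5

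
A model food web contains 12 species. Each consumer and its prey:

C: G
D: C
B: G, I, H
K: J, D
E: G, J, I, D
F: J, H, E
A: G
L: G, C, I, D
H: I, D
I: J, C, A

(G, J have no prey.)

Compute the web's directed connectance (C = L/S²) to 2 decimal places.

C = 0.17

The web has S = 12 species and L = 24 feeding links.
C = L / S² = 24 / 144 = 0.1667 ≈ 0.17.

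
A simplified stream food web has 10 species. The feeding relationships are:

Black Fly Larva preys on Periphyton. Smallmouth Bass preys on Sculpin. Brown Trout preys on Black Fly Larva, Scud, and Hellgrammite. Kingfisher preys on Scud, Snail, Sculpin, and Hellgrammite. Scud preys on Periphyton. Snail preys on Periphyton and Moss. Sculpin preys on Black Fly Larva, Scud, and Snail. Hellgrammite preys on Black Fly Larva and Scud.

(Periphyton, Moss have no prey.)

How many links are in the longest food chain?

3 links

One longest chain: Periphyton → Snail → Sculpin → Smallmouth Bass.
It has 4 species and 3 links.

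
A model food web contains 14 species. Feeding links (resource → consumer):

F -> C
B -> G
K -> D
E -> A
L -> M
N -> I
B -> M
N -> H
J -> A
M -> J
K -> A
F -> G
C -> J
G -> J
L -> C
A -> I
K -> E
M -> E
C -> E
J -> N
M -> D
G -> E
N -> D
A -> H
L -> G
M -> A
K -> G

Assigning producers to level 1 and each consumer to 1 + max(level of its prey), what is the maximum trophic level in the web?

Producers (level 1): L, B, F, K.
L → G → E → A → H gives H level 5.
No species has a prey at level 5, so no species reaches level 6.

5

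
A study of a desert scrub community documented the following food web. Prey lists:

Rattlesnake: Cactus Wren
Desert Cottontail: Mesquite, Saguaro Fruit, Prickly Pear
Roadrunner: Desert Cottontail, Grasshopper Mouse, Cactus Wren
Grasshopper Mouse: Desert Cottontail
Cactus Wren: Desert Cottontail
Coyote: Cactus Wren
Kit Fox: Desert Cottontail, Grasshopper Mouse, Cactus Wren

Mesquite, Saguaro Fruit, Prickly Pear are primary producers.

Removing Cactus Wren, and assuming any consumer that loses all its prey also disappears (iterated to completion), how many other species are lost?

Remove Cactus Wren.
Round 1: Rattlesnake (all prey gone), Coyote (all prey gone) → extinct.
No further losses. Total secondary extinctions: 2.

2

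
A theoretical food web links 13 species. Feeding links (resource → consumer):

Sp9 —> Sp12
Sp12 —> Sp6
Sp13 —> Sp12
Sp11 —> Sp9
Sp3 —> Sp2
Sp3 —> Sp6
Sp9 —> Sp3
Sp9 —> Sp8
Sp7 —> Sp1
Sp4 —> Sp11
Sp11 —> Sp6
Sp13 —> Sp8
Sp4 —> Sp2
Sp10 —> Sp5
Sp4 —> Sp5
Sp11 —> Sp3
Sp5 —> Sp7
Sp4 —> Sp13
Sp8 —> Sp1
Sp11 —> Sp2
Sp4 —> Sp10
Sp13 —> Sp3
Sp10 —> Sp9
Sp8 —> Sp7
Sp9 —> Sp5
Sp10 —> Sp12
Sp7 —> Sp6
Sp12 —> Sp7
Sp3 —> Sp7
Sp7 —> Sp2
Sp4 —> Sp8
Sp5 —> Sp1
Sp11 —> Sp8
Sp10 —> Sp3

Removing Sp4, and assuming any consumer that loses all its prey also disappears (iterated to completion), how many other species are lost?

12

Remove Sp4.
Round 1: Sp11 (all prey gone), Sp13 (all prey gone), Sp10 (all prey gone) → extinct.
Round 2: Sp9 (all prey gone) → extinct.
Round 3: Sp3 (all prey gone), Sp12 (all prey gone), Sp8 (all prey gone), Sp5 (all prey gone) → extinct.
Round 4: Sp7 (all prey gone) → extinct.
Round 5: Sp6 (all prey gone), Sp1 (all prey gone), Sp2 (all prey gone) → extinct.
No further losses. Total secondary extinctions: 12.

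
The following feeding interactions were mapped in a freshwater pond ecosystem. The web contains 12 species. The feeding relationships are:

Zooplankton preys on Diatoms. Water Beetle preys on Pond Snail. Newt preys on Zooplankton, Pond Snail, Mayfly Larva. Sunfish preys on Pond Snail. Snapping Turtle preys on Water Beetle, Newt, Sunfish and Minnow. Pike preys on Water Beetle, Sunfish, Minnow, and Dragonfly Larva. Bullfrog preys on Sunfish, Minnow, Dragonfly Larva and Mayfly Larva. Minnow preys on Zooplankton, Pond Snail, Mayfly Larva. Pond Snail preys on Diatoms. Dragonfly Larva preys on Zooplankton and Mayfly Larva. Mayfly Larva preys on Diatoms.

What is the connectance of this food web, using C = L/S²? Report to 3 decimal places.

C = 0.174

The web has S = 12 species and L = 25 feeding links.
C = L / S² = 25 / 144 = 0.1736 ≈ 0.174.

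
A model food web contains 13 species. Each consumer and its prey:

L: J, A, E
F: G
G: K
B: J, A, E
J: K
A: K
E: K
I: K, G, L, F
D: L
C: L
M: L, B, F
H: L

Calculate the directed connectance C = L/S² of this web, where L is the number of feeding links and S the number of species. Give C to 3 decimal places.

C = 0.124

The web has S = 13 species and L = 21 feeding links.
C = L / S² = 21 / 169 = 0.1243 ≈ 0.124.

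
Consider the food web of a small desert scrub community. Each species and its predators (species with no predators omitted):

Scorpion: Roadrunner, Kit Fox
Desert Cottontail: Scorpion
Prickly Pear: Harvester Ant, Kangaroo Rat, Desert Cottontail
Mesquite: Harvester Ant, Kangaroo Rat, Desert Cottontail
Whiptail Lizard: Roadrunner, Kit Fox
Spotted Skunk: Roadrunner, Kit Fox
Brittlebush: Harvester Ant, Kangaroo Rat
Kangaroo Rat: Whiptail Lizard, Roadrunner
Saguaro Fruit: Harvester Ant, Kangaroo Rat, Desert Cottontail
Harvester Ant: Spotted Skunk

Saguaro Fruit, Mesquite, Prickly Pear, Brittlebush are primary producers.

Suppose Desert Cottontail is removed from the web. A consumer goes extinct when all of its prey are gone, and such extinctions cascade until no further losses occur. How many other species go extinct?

Remove Desert Cottontail.
Round 1: Scorpion (all prey gone) → extinct.
No further losses. Total secondary extinctions: 1.

1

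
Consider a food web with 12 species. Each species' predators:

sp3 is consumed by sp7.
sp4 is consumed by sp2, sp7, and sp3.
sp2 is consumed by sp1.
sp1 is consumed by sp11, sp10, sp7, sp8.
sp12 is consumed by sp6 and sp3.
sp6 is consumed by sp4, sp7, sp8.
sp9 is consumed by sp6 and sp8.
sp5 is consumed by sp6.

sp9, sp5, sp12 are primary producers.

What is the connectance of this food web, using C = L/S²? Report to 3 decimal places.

The web has S = 12 species and L = 17 feeding links.
C = L / S² = 17 / 144 = 0.1181 ≈ 0.118.

C = 0.118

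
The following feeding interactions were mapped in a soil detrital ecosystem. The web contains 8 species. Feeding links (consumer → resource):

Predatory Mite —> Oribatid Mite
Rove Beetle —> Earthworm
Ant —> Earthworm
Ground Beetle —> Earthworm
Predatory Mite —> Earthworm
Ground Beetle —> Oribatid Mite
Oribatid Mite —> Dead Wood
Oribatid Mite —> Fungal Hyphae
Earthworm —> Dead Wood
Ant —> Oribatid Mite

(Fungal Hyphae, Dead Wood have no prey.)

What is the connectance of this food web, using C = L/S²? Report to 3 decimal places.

The web has S = 8 species and L = 10 feeding links.
C = L / S² = 10 / 64 = 0.1562 ≈ 0.156.

C = 0.156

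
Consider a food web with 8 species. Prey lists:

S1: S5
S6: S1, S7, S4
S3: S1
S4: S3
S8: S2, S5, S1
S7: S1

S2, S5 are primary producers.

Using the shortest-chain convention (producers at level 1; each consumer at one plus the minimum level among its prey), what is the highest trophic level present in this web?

4

Producers (level 1): S2, S5.
Following each consumer down to its lowest-level prey: S5 → S1 → S3 → S4 (levels 1 through 4).
All prey of S4 (S3 3) are at level 3 or above, so S4 is at level 1 + 3 = 4.
Every consumer has at least one prey at level 3 or below, so none exceeds level 4.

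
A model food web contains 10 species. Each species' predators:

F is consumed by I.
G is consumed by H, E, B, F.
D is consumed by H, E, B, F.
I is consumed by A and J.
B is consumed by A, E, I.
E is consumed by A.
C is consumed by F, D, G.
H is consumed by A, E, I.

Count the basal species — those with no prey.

1

Basal species (no prey listed): C.
Count: 1.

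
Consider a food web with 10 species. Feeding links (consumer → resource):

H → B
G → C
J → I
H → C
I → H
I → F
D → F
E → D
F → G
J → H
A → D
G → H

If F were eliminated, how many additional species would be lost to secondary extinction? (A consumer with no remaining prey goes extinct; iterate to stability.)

3

Remove F.
Round 1: D (all prey gone) → extinct.
Round 2: E (all prey gone), A (all prey gone) → extinct.
No further losses. Total secondary extinctions: 3.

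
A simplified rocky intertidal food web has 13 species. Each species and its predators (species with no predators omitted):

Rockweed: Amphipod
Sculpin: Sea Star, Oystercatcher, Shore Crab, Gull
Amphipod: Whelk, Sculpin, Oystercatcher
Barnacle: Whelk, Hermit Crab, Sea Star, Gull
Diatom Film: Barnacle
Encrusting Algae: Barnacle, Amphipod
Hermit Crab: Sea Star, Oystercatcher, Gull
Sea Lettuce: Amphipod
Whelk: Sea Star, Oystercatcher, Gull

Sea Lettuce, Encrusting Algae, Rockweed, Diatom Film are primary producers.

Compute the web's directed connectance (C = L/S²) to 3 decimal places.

The web has S = 13 species and L = 22 feeding links.
C = L / S² = 22 / 169 = 0.1302 ≈ 0.130.

C = 0.130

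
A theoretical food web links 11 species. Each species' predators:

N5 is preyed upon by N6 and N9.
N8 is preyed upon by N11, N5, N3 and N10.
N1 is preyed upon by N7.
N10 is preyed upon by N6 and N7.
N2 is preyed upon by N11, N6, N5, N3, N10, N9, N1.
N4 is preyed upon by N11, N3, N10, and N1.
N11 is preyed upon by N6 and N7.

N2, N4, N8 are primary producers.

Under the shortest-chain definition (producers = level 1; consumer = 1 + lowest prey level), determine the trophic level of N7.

N2 is a producer → level 1.
N10 eats N2 → level 2.
N7 eats N10 → level 3.
No prey of N7 is below level 2, so 3 is the minimum.

Trophic level 3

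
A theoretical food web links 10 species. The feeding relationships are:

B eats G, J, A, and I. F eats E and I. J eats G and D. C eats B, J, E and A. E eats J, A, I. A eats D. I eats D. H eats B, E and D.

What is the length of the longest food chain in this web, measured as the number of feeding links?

One longest chain: G → J → E → C.
It has 4 species and 3 links.

3 links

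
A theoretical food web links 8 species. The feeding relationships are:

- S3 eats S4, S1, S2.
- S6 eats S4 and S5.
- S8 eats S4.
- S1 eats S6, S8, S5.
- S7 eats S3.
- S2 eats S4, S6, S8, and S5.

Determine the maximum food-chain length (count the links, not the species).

One longest chain: S4 → S8 → S1 → S3 → S7.
It has 5 species and 4 links.

4 links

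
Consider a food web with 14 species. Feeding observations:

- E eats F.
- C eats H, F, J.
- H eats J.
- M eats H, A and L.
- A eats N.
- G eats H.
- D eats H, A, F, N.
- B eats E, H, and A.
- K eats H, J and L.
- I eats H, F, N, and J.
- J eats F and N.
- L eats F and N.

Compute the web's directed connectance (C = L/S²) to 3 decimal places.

The web has S = 14 species and L = 28 feeding links.
C = L / S² = 28 / 196 = 0.1429 ≈ 0.143.

C = 0.143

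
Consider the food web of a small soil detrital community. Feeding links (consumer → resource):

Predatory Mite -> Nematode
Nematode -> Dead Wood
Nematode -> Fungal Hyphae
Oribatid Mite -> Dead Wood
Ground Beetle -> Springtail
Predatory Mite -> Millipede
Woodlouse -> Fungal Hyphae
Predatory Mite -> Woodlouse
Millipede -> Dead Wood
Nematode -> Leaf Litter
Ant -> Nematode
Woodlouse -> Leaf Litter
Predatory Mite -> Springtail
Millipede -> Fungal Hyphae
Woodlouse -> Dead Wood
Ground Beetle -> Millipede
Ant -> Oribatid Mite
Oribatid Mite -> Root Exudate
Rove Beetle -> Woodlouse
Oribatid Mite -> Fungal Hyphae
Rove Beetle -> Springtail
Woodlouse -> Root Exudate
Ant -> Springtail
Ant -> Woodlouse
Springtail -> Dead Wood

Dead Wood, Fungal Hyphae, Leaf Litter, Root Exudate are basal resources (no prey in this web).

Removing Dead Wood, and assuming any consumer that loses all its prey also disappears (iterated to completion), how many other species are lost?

1

Remove Dead Wood.
Round 1: Springtail (all prey gone) → extinct.
No further losses. Total secondary extinctions: 1.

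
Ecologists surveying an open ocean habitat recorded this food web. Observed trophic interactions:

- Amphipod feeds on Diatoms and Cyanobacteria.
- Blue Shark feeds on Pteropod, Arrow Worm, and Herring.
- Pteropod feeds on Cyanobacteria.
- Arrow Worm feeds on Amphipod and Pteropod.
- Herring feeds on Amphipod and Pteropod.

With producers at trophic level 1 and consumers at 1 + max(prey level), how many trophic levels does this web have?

4

Producers (level 1): Cyanobacteria, Diatoms.
Cyanobacteria → Pteropod → Arrow Worm → Blue Shark gives Blue Shark level 4.
No species has a prey at level 4, so no species reaches level 5.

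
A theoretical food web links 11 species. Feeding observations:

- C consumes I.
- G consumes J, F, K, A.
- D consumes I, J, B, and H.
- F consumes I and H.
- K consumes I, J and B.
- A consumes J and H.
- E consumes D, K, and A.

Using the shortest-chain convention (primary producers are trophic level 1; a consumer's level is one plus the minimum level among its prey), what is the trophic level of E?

Trophic level 3

J is a producer → level 1.
A eats J → level 2.
E eats A → level 3.
No prey of E is below level 2, so 3 is the minimum.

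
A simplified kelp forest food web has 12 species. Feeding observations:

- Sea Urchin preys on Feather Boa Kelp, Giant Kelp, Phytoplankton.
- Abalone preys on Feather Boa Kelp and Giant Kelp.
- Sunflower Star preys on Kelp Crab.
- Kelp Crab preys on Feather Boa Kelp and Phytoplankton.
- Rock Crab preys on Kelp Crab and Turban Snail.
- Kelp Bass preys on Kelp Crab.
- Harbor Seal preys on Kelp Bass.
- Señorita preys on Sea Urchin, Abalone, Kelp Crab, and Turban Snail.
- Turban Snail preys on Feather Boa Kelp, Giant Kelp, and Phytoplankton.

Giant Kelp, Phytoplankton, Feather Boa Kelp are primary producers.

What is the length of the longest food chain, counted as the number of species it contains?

4 species

One longest chain: Phytoplankton → Kelp Crab → Kelp Bass → Harbor Seal.
It has 4 species and 3 links.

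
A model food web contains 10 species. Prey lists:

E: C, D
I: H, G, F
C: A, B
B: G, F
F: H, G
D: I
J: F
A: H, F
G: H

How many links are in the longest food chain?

5 links

One longest chain: H → G → F → I → D → E.
It has 6 species and 5 links.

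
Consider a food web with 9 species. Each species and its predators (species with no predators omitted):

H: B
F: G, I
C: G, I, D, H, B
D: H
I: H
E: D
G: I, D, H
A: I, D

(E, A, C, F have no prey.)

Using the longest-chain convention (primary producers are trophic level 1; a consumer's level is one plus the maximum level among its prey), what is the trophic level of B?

Trophic level 5

C is a producer → level 1.
G eats C (level 1); other prey at levels: F 1 → level 2.
I eats G (level 2); other prey at levels: A 1, C 1, F 1 → level 3.
H eats I (level 3); other prey at levels: C 1, G 2, D 3 → level 4.
B eats H (level 4); other prey at levels: C 1 → level 5.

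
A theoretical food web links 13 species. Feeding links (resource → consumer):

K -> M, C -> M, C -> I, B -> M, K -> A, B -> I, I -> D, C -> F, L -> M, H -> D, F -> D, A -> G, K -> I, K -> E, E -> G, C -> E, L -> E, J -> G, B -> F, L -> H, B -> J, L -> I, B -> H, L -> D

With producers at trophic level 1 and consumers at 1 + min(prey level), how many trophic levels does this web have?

Producers (level 1): C, L, B, K.
Following each consumer down to its lowest-level prey: B → J → G (levels 1 through 3).
All prey of G (J 2, E 2, A 2) are at level 2 or above, so G is at level 1 + 2 = 3.
Every consumer has at least one prey at level 2 or below, so none exceeds level 3.

3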